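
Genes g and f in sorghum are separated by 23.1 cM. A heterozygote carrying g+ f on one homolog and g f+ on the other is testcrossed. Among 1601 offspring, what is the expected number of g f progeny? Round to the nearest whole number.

A map distance of 23.1 cM corresponds to a recombination frequency of 0.231.
The F1 is g+ f / g f+, so g f is a recombinant gamete class with expected frequency r/2 = 0.231/2 = 0.1155.
Expected number = 0.1155 × 1601 = 184.92 ≈ 185.

185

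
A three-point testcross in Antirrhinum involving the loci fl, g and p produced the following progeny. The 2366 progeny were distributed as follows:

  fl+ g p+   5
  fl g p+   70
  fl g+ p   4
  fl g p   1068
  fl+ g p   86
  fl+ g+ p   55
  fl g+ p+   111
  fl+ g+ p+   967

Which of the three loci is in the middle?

The two most frequent reciprocal classes, fl g p and fl+ g+ p+, are the parental types, so the F1 was fl g p / fl+ g+ p+.
The two rarest classes, fl g+ p and fl+ g p+, are the double crossovers. Comparing them with the parentals, only the g allele has switched, so g is the middle locus and the order is p – g – fl.

g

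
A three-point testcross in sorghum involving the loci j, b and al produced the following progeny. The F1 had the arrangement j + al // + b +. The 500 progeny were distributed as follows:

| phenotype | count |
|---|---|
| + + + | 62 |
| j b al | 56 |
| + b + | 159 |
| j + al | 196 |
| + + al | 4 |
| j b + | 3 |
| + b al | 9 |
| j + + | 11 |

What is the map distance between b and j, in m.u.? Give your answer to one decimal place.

The two rarest classes, + + al and j b +, are the double crossovers. Comparing them with the parentals, only the j allele has switched, so j is the middle locus and the order is al – j – b.
Crossovers in the j–b interval produce the single-crossover classes j b al and + + + (56 + 62 = 118) plus the double crossovers (7).
RF(j–b) = (118 + 7) / 500 = 125/500 = 0.2500 → 25.0 m.u.

25.0 m.u.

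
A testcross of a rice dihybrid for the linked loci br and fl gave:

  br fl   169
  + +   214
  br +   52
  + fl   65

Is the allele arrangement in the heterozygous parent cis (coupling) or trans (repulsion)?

The two most frequent classes are + + (214) and br fl (169); these are the parental (non-recombinant) types.
So the F1 carried + + on one chromosome and br fl on the other — the recessive alleles are on the same chromosome (cis / coupling).

cis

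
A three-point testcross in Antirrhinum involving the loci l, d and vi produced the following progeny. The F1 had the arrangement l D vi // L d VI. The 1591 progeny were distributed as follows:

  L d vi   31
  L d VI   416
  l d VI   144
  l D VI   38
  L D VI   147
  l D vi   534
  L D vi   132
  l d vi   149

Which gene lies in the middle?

The two rarest classes, l D VI and L d vi, are the double crossovers. Comparing them with the parentals, only the vi allele has switched, so vi is the middle locus and the order is d – vi – l.

vi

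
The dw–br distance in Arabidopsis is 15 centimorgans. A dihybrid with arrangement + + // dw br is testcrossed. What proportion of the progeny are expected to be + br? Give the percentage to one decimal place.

7.5%

A map distance of 15 centimorgans corresponds to a recombination frequency of 0.150.
The F1 is + + / dw br, so + br is a recombinant gamete class with expected frequency r/2 = 0.150/2 = 0.0750.
That is 0.0750 = 7.5% of the progeny.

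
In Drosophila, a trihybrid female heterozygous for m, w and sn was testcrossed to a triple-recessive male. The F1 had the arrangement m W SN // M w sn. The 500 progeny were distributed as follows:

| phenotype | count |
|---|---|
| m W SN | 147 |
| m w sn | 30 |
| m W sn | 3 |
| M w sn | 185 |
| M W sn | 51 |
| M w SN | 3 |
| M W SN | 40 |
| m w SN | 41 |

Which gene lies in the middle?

sn

The two rarest classes, m W sn and M w SN, are the double crossovers. Comparing them with the parentals, only the sn allele has switched, so sn is the middle locus and the order is m – sn – w.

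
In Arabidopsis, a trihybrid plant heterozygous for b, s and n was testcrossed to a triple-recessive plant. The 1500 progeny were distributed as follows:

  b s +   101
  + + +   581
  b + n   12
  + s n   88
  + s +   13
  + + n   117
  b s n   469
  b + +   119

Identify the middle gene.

s

The two most frequent reciprocal classes, + + + and b s n, are the parental types, so the F1 was + + + / b s n.
The two rarest classes, + s + and b + n, are the double crossovers. Comparing them with the parentals, only the s allele has switched, so s is the middle locus and the order is n – s – b.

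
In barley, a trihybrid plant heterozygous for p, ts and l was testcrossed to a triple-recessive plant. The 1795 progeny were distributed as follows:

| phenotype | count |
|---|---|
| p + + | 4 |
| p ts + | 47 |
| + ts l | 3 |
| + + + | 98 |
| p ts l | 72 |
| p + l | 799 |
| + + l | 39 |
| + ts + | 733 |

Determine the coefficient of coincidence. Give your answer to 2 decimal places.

The two most frequent reciprocal classes, + ts + and p + l, are the parental types, so the F1 was + ts + / p + l.
The two rarest classes, + ts l and p + +, are the double crossovers. Comparing them with the parentals, only the l allele has switched, so l is the middle locus and the order is p – l – ts.
p–l: (86 + 7)/1795 = 0.0518; l–ts: (170 + 7)/1795 = 0.0986.
Expected DCO frequency = 0.0518 × 0.0986 ≈ 0.00511; observed = 7/1795 ≈ 0.00390.
Coefficient of coincidence = 0.00390/0.00511 ≈ 0.76.

0.76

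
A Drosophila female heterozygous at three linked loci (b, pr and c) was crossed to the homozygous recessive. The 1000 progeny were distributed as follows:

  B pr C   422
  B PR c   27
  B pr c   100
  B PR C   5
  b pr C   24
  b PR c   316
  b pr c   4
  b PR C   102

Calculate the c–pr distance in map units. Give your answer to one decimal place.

The two most frequent reciprocal classes, B pr C and b PR c, are the parental types, so the F1 was B pr C / b PR c.
The two rarest classes, B PR C and b pr c, are the double crossovers. Comparing them with the parentals, only the pr allele has switched, so pr is the middle locus and the order is b – pr – c.
Crossovers in the pr–c interval produce the single-crossover classes B pr c and b PR C (100 + 102 = 202) plus the double crossovers (9).
RF(pr–c) = (202 + 9) / 1000 = 211/1000 = 0.2110 → 21.1 map units.

21.1 map units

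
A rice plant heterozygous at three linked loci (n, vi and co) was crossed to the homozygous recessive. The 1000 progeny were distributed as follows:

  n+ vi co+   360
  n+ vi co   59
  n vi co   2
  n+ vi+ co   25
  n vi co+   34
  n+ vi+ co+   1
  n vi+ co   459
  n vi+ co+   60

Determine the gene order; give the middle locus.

The two most frequent reciprocal classes, n vi+ co and n+ vi co+, are the parental types, so the F1 was n vi+ co / n+ vi co+.
The two rarest classes, n vi co and n+ vi+ co+, are the double crossovers. Comparing them with the parentals, only the vi allele has switched, so vi is the middle locus and the order is co – vi – n.

vi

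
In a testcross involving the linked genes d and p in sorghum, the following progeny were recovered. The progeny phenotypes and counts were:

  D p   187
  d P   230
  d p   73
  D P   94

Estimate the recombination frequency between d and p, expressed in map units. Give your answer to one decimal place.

28.6 map units

The two most frequent classes, D p (187) and d P (230), are the parental types, so the F1 was D p / d P.
The recombinant classes are D P and d p: 94 + 73 = 167.
Recombination frequency = 167/584 = 0.2860 ≈ 28.6%, i.e. 28.6 map units.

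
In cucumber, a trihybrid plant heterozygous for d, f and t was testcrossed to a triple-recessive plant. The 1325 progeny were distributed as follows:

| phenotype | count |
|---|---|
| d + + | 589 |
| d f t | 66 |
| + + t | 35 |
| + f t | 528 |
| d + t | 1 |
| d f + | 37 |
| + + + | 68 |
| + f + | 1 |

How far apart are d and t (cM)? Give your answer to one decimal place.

10.3 cM

The two most frequent reciprocal classes, d + + and + f t, are the parental types, so the F1 was d + + / + f t.
The two rarest classes, d + t and + f +, are the double crossovers. Comparing them with the parentals, only the t allele has switched, so t is the middle locus and the order is d – t – f.
Crossovers in the d–t interval produce the single-crossover classes + + + and d f t (68 + 66 = 134) plus the double crossovers (2).
RF(d–t) = (134 + 2) / 1325 = 136/1325 = 0.1026 → 10.3 cM.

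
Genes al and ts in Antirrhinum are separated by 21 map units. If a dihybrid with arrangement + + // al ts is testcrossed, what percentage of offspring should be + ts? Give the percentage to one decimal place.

10.5%

A map distance of 21 map units corresponds to a recombination frequency of 0.210.
The F1 is + + / al ts, so + ts is a recombinant gamete class with expected frequency r/2 = 0.210/2 = 0.1050.
That is 0.1050 = 10.5% of the progeny.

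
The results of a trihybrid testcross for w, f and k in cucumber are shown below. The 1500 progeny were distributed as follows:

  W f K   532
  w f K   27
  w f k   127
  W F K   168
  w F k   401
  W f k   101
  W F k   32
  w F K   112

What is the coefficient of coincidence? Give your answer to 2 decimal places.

The two most frequent reciprocal classes, W f K and w F k, are the parental types, so the F1 was W f K / w F k.
The two rarest classes, w f K and W F k, are the double crossovers. Comparing them with the parentals, only the w allele has switched, so w is the middle locus and the order is f – w – k.
f–w: (295 + 59)/1500 = 0.2360; w–k: (213 + 59)/1500 = 0.1813.
Expected DCO frequency = 0.2360 × 0.1813 ≈ 0.04279; observed = 59/1500 ≈ 0.03933.
Coefficient of coincidence = 0.03933/0.04279 ≈ 0.92.

0.92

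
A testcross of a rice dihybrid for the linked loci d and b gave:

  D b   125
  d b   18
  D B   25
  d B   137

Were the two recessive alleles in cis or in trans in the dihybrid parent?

trans

The two most frequent classes are D b (125) and d B (137); these are the parental (non-recombinant) types.
So the F1 carried D b on one chromosome and d B on the other — the recessive alleles are on opposite chromosomes (trans / repulsion).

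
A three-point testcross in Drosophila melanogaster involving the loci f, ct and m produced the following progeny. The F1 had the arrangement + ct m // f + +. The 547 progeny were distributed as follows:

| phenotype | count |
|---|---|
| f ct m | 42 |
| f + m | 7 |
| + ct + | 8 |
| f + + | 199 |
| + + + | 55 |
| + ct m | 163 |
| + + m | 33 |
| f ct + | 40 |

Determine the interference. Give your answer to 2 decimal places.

0.17

The two rarest classes, + ct + and f + m, are the double crossovers. Comparing them with the parentals, only the m allele has switched, so m is the middle locus and the order is f – m – ct.
f–m: (97 + 15)/547 = 0.2048; m–ct: (73 + 15)/547 = 0.1609.
Expected DCO frequency = 0.2048 × 0.1609 ≈ 0.03295; observed = 15/547 ≈ 0.02742.
Coefficient of coincidence = 0.02742/0.03295 ≈ 0.83; interference = 1 − 0.83 = 0.17.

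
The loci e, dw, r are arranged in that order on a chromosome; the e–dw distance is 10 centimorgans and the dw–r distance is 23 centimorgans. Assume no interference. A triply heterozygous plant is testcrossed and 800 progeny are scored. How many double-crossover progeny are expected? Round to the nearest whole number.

Map distances give recombination frequencies of 0.100 and 0.230 for the two intervals.
With no interference, expected double-crossover frequency = 0.100 × 0.230 = 0.02300.
Expected number = 0.02300 × 800 = 18.40 ≈ 18.

18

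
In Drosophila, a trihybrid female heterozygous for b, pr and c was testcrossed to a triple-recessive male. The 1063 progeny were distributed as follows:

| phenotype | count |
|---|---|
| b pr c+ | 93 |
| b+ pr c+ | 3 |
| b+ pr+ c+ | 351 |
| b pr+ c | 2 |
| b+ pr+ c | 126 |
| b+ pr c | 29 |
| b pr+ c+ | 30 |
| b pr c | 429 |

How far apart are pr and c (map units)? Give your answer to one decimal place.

21.1 map units

The two most frequent reciprocal classes, b+ pr+ c+ and b pr c, are the parental types, so the F1 was b+ pr+ c+ / b pr c.
The two rarest classes, b+ pr c+ and b pr+ c, are the double crossovers. Comparing them with the parentals, only the pr allele has switched, so pr is the middle locus and the order is c – pr – b.
Crossovers in the c–pr interval produce the single-crossover classes b+ pr+ c and b pr c+ (126 + 93 = 219) plus the double crossovers (5).
RF(c–pr) = (219 + 5) / 1063 = 224/1063 = 0.2107 → 21.1 map units.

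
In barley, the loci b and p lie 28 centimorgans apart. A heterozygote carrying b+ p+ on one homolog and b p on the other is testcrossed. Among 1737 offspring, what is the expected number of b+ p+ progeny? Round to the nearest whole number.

A map distance of 28 centimorgans corresponds to a recombination frequency of 0.280.
The F1 is b+ p+ / b p, so b+ p+ is a parental gamete class with expected frequency (1 − r)/2 = 0.720/2 = 0.3600.
Expected number = 0.3600 × 1737 = 625.32 ≈ 625.

625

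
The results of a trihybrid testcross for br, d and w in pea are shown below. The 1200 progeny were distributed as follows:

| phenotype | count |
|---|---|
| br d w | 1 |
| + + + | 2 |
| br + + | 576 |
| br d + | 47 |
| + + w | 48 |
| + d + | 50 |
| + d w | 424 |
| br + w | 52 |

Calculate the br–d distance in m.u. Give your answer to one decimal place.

8.2 m.u.

The two most frequent reciprocal classes, br + + and + d w, are the parental types, so the F1 was br + + / + d w.
The two rarest classes, + + + and br d w, are the double crossovers. Comparing them with the parentals, only the br allele has switched, so br is the middle locus and the order is d – br – w.
Crossovers in the d–br interval produce the single-crossover classes br d + and + + w (47 + 48 = 95) plus the double crossovers (3).
RF(d–br) = (95 + 3) / 1200 = 98/1200 = 0.0817 → 8.2 m.u.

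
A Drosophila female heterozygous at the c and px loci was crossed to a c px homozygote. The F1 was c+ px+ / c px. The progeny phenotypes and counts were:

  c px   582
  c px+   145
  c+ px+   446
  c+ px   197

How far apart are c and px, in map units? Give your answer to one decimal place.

The recombinant classes are c+ px and c px+: 197 + 145 = 342.
Recombination frequency = 342/1370 = 0.2496 ≈ 25.0%, i.e. 25.0 map units.

25.0 map units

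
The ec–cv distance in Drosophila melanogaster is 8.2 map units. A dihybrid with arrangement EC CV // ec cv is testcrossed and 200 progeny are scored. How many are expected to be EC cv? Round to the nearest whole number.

8

A map distance of 8.2 map units corresponds to a recombination frequency of 0.082.
The F1 is EC CV / ec cv, so EC cv is a recombinant gamete class with expected frequency r/2 = 0.082/2 = 0.0410.
Expected number = 0.0410 × 200 = 8.20 ≈ 8.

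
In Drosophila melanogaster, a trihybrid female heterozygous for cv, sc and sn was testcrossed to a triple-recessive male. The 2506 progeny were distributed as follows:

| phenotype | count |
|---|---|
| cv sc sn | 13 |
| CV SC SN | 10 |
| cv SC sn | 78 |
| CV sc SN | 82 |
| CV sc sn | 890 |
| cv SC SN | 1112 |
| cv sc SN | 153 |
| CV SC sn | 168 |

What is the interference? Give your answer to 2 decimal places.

The two most frequent reciprocal classes, cv SC SN and CV sc sn, are the parental types, so the F1 was cv SC SN / CV sc sn.
The two rarest classes, CV SC SN and cv sc sn, are the double crossovers. Comparing them with the parentals, only the cv allele has switched, so cv is the middle locus and the order is sn – cv – sc.
sn–cv: (160 + 23)/2506 = 0.0730; cv–sc: (321 + 23)/2506 = 0.1373.
Expected DCO frequency = 0.0730 × 0.1373 ≈ 0.01002; observed = 23/2506 ≈ 0.00918.
Coefficient of coincidence = 0.00918/0.01002 ≈ 0.92; interference = 1 − 0.92 = 0.08.

0.08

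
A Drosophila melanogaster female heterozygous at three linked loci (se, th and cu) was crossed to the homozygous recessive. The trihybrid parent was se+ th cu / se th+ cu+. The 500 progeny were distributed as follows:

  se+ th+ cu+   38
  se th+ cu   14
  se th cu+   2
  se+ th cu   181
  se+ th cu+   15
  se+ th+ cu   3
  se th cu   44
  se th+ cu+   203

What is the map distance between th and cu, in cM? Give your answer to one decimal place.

6.8 cM

The two rarest classes, se+ th+ cu and se th cu+, are the double crossovers. Comparing them with the parentals, only the th allele has switched, so th is the middle locus and the order is se – th – cu.
Crossovers in the th–cu interval produce the single-crossover classes se+ th cu+ and se th+ cu (15 + 14 = 29) plus the double crossovers (5).
RF(th–cu) = (29 + 5) / 500 = 34/500 = 0.0680 → 6.8 cM.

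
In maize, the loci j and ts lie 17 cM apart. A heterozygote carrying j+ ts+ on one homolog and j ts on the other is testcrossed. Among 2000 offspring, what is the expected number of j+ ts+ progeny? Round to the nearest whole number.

830

A map distance of 17 cM corresponds to a recombination frequency of 0.170.
The F1 is j+ ts+ / j ts, so j+ ts+ is a parental gamete class with expected frequency (1 − r)/2 = 0.830/2 = 0.4150.
Expected number = 0.4150 × 2000 = 830.00 ≈ 830.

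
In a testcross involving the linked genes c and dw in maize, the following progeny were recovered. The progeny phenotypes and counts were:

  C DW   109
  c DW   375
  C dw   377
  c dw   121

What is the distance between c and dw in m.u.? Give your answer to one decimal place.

The two most frequent classes, C dw (377) and c DW (375), are the parental types, so the F1 was C dw / c DW.
The recombinant classes are C DW and c dw: 109 + 121 = 230.
Recombination frequency = 230/982 = 0.2342 ≈ 23.4%, i.e. 23.4 m.u.

23.4 m.u.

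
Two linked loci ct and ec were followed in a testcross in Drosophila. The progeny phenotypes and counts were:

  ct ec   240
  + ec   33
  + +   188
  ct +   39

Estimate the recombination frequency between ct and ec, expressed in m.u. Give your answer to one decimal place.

14.4 m.u.

The two most frequent classes, + + (188) and ct ec (240), are the parental types, so the F1 was + + / ct ec.
The recombinant classes are + ec and ct +: 33 + 39 = 72.
Recombination frequency = 72/500 = 0.1440 ≈ 14.4%, i.e. 14.4 m.u.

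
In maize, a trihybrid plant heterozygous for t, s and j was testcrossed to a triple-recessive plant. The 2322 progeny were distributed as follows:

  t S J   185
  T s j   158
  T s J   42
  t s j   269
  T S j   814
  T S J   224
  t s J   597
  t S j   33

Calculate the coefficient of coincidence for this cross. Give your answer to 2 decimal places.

0.73

The two most frequent reciprocal classes, t s J and T S j, are the parental types, so the F1 was t s J / T S j.
The two rarest classes, T s J and t S j, are the double crossovers. Comparing them with the parentals, only the t allele has switched, so t is the middle locus and the order is j – t – s.
j–t: (493 + 75)/2322 = 0.2446; t–s: (343 + 75)/2322 = 0.1800.
Expected DCO frequency = 0.2446 × 0.1800 ≈ 0.04403; observed = 75/2322 ≈ 0.03230.
Coefficient of coincidence = 0.03230/0.04403 ≈ 0.73.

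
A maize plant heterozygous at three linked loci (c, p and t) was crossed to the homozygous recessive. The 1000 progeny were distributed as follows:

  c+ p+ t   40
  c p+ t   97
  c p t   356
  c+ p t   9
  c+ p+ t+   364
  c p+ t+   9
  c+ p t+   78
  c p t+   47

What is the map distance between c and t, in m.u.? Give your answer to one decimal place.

The two most frequent reciprocal classes, c p t and c+ p+ t+, are the parental types, so the F1 was c p t / c+ p+ t+.
The two rarest classes, c+ p t and c p+ t+, are the double crossovers. Comparing them with the parentals, only the c allele has switched, so c is the middle locus and the order is p – c – t.
Crossovers in the c–t interval produce the single-crossover classes c p t+ and c+ p+ t (47 + 40 = 87) plus the double crossovers (18).
RF(c–t) = (87 + 18) / 1000 = 105/1000 = 0.1050 → 10.5 m.u.

10.5 m.u.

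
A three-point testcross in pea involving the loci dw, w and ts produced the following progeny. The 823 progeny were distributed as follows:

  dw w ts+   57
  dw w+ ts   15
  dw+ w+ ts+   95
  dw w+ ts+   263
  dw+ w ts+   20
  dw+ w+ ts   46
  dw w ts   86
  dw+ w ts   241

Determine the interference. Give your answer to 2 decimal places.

The two most frequent reciprocal classes, dw+ w ts and dw w+ ts+, are the parental types, so the F1 was dw+ w ts / dw w+ ts+.
The two rarest classes, dw+ w ts+ and dw w+ ts, are the double crossovers. Comparing them with the parentals, only the ts allele has switched, so ts is the middle locus and the order is dw – ts – w.
dw–ts: (181 + 35)/823 = 0.2625; ts–w: (103 + 35)/823 = 0.1677.
Expected DCO frequency = 0.2625 × 0.1677 ≈ 0.04402; observed = 35/823 ≈ 0.04253.
Coefficient of coincidence = 0.04253/0.04402 ≈ 0.97; interference = 1 − 0.97 = 0.03.

0.03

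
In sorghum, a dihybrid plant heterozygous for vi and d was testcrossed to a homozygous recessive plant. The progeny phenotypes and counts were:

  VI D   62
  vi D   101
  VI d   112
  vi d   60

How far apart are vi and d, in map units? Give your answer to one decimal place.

36.4 map units

The two most frequent classes, VI d (112) and vi D (101), are the parental types, so the F1 was VI d / vi D.
The recombinant classes are VI D and vi d: 62 + 60 = 122.
Recombination frequency = 122/335 = 0.3642 ≈ 36.4%, i.e. 36.4 map units.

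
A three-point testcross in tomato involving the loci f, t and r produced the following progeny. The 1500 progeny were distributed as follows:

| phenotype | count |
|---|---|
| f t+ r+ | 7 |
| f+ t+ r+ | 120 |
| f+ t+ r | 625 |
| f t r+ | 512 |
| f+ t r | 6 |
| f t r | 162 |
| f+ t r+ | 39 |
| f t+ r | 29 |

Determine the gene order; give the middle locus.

t

The two most frequent reciprocal classes, f+ t+ r and f t r+, are the parental types, so the F1 was f+ t+ r / f t r+.
The two rarest classes, f+ t r and f t+ r+, are the double crossovers. Comparing them with the parentals, only the t allele has switched, so t is the middle locus and the order is r – t – f.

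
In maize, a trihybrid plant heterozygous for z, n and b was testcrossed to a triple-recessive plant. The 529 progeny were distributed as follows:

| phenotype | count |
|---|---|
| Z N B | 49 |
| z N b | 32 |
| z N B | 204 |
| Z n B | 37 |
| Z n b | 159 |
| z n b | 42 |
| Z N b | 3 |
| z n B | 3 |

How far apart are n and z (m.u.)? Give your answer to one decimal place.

18.3 m.u.

The two most frequent reciprocal classes, z N B and Z n b, are the parental types, so the F1 was z N B / Z n b.
The two rarest classes, z n B and Z N b, are the double crossovers. Comparing them with the parentals, only the n allele has switched, so n is the middle locus and the order is z – n – b.
Crossovers in the z–n interval produce the single-crossover classes Z N B and z n b (49 + 42 = 91) plus the double crossovers (6).
RF(z–n) = (91 + 6) / 529 = 97/529 = 0.1834 → 18.3 m.u.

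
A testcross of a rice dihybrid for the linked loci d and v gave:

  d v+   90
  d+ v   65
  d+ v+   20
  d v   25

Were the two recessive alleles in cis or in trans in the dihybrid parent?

trans

The two most frequent classes are d+ v (65) and d v+ (90); these are the parental (non-recombinant) types.
So the F1 carried d+ v on one chromosome and d v+ on the other — the recessive alleles are on opposite chromosomes (trans / repulsion).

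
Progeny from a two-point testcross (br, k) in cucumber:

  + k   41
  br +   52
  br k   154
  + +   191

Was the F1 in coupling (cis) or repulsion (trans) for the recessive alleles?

cis

The two most frequent classes are + + (191) and br k (154); these are the parental (non-recombinant) types.
So the F1 carried + + on one chromosome and br k on the other — the recessive alleles are on the same chromosome (cis / coupling).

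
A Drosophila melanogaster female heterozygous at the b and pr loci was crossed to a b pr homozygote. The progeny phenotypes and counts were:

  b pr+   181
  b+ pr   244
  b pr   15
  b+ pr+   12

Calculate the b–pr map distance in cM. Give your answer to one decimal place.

6.0 cM

The two most frequent classes, b+ pr (244) and b pr+ (181), are the parental types, so the F1 was b+ pr / b pr+.
The recombinant classes are b+ pr+ and b pr: 12 + 15 = 27.
Recombination frequency = 27/452 = 0.0597 ≈ 6.0%, i.e. 6.0 cM.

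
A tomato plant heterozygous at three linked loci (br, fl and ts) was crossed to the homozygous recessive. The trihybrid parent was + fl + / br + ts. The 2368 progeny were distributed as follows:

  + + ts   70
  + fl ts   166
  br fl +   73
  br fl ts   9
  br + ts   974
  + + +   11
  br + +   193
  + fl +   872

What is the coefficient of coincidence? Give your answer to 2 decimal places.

The two rarest classes, + + + and br fl ts, are the double crossovers. Comparing them with the parentals, only the fl allele has switched, so fl is the middle locus and the order is ts – fl – br.
ts–fl: (359 + 20)/2368 = 0.1601; fl–br: (143 + 20)/2368 = 0.0688.
Expected DCO frequency = 0.1601 × 0.0688 ≈ 0.01101; observed = 20/2368 ≈ 0.00845.
Coefficient of coincidence = 0.00845/0.01101 ≈ 0.77.

0.77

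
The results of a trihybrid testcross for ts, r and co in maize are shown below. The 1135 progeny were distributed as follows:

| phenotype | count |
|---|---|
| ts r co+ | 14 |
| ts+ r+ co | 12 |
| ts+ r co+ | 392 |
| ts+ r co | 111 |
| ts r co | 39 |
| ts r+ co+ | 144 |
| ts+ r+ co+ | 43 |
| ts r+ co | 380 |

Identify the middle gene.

The two most frequent reciprocal classes, ts+ r co+ and ts r+ co, are the parental types, so the F1 was ts+ r co+ / ts r+ co.
The two rarest classes, ts r co+ and ts+ r+ co, are the double crossovers. Comparing them with the parentals, only the ts allele has switched, so ts is the middle locus and the order is r – ts – co.

ts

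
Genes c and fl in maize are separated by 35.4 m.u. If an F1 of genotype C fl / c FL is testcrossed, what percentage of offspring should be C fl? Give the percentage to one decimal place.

32.3%

A map distance of 35.4 m.u. corresponds to a recombination frequency of 0.354.
The F1 is C fl / c FL, so C fl is a parental gamete class with expected frequency (1 − r)/2 = 0.646/2 = 0.3230.
That is 0.3230 = 32.3% of the progeny.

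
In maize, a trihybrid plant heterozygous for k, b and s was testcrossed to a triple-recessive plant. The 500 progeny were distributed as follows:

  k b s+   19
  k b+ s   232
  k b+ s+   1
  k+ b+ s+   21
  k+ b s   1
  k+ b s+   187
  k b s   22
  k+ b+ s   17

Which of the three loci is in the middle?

The two most frequent reciprocal classes, k+ b s+ and k b+ s, are the parental types, so the F1 was k+ b s+ / k b+ s.
The two rarest classes, k+ b s and k b+ s+, are the double crossovers. Comparing them with the parentals, only the s allele has switched, so s is the middle locus and the order is b – s – k.

s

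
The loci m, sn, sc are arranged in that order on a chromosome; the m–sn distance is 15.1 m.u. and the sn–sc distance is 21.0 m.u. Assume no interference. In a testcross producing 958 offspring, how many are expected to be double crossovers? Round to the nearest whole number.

Map distances give recombination frequencies of 0.151 and 0.210 for the two intervals.
With no interference, expected double-crossover frequency = 0.151 × 0.210 = 0.03171.
Expected number = 0.03171 × 958 = 30.38 ≈ 30.

30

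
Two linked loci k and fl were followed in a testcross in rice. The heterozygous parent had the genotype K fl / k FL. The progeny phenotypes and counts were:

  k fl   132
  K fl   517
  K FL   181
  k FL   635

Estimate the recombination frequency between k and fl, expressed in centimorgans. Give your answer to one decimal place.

21.4 centimorgans

The recombinant classes are K FL and k fl: 181 + 132 = 313.
Recombination frequency = 313/1465 = 0.2137 ≈ 21.4%, i.e. 21.4 centimorgans.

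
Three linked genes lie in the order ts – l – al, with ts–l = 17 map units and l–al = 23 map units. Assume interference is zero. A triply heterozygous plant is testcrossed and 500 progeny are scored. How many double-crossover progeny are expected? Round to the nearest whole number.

20

Map distances give recombination frequencies of 0.170 and 0.230 for the two intervals.
With no interference, expected double-crossover frequency = 0.170 × 0.230 = 0.03910.
Expected number = 0.03910 × 500 = 19.55 ≈ 20.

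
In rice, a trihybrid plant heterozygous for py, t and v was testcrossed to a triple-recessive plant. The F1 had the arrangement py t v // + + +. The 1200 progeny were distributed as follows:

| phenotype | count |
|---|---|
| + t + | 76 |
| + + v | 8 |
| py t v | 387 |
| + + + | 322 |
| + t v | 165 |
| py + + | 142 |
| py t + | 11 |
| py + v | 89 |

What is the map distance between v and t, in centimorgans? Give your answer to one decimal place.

15.3 centimorgans

The two rarest classes, py t + and + + v, are the double crossovers. Comparing them with the parentals, only the v allele has switched, so v is the middle locus and the order is t – v – py.
Crossovers in the t–v interval produce the single-crossover classes py + v and + t + (89 + 76 = 165) plus the double crossovers (19).
RF(t–v) = (165 + 19) / 1200 = 184/1200 = 0.1533 → 15.3 centimorgans.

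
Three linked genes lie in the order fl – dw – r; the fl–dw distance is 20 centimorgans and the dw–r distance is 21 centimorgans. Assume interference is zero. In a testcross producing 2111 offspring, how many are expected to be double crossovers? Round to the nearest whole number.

89

Map distances give recombination frequencies of 0.200 and 0.210 for the two intervals.
With no interference, expected double-crossover frequency = 0.200 × 0.210 = 0.04200.
Expected number = 0.04200 × 2111 = 88.66 ≈ 89.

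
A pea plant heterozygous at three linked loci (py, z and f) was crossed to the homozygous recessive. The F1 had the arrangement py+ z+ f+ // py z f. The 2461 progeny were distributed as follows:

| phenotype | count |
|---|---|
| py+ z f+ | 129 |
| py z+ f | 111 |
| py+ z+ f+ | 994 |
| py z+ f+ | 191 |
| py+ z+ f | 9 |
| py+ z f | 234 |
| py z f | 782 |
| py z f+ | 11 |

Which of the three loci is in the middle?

f

The two rarest classes, py+ z+ f and py z f+, are the double crossovers. Comparing them with the parentals, only the f allele has switched, so f is the middle locus and the order is z – f – py.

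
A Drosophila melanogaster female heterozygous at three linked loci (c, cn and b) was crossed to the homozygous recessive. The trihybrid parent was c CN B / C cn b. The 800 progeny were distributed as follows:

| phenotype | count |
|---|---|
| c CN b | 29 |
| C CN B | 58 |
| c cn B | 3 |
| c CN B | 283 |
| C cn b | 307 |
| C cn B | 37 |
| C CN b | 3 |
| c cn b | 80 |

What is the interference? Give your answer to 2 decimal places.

The two rarest classes, c cn B and C CN b, are the double crossovers. Comparing them with the parentals, only the cn allele has switched, so cn is the middle locus and the order is b – cn – c.
b–cn: (66 + 6)/800 = 0.0900; cn–c: (138 + 6)/800 = 0.1800.
Expected DCO frequency = 0.0900 × 0.1800 ≈ 0.01620; observed = 6/800 ≈ 0.00750.
Coefficient of coincidence = 0.00750/0.01620 ≈ 0.46; interference = 1 − 0.46 = 0.54.

0.54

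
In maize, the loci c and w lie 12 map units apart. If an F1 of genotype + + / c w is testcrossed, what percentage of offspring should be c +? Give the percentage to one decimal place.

A map distance of 12 map units corresponds to a recombination frequency of 0.120.
The F1 is + + / c w, so c + is a recombinant gamete class with expected frequency r/2 = 0.120/2 = 0.0600.
That is 0.0600 = 6.0% of the progeny.

6.0%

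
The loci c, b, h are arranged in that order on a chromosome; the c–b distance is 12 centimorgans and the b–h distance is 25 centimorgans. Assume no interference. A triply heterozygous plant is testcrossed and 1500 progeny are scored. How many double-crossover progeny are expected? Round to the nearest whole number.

Map distances give recombination frequencies of 0.120 and 0.250 for the two intervals.
With no interference, expected double-crossover frequency = 0.120 × 0.250 = 0.03000.
Expected number = 0.03000 × 1500 = 45.00 ≈ 45.

45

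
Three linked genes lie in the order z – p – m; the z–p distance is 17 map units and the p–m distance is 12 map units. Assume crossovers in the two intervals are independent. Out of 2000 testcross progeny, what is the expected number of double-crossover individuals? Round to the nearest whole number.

Map distances give recombination frequencies of 0.170 and 0.120 for the two intervals.
With no interference, expected double-crossover frequency = 0.170 × 0.120 = 0.02040.
Expected number = 0.02040 × 2000 = 40.80 ≈ 41.

41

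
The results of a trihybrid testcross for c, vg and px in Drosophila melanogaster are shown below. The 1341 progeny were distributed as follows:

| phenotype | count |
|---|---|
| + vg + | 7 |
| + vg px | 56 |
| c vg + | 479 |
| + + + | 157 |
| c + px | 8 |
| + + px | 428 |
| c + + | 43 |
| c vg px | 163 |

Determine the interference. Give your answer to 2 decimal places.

The two most frequent reciprocal classes, c vg + and + + px, are the parental types, so the F1 was c vg + / + + px.
The two rarest classes, + vg + and c + px, are the double crossovers. Comparing them with the parentals, only the c allele has switched, so c is the middle locus and the order is px – c – vg.
px–c: (320 + 15)/1341 = 0.2498; c–vg: (99 + 15)/1341 = 0.0850.
Expected DCO frequency = 0.2498 × 0.0850 ≈ 0.02123; observed = 15/1341 ≈ 0.01119.
Coefficient of coincidence = 0.01119/0.02123 ≈ 0.53; interference = 1 − 0.53 = 0.47.

0.47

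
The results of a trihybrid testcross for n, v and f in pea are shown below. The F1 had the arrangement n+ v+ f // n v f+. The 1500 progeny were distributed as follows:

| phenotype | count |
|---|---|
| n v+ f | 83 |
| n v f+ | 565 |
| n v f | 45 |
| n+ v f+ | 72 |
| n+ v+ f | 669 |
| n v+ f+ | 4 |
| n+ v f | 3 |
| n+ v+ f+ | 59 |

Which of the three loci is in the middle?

The two rarest classes, n+ v f and n v+ f+, are the double crossovers. Comparing them with the parentals, only the v allele has switched, so v is the middle locus and the order is f – v – n.

v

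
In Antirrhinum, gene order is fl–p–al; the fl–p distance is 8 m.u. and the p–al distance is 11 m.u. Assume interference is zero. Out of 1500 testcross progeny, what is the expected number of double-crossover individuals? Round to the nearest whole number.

13

Map distances give recombination frequencies of 0.080 and 0.110 for the two intervals.
With no interference, expected double-crossover frequency = 0.080 × 0.110 = 0.00880.
Expected number = 0.00880 × 1500 = 13.20 ≈ 13.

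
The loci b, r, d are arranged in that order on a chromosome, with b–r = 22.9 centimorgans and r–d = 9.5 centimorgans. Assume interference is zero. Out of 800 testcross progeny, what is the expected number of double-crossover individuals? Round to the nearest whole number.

Map distances give recombination frequencies of 0.229 and 0.095 for the two intervals.
With no interference, expected double-crossover frequency = 0.229 × 0.095 = 0.02176.
Expected number = 0.02176 × 800 = 17.40 ≈ 17.

17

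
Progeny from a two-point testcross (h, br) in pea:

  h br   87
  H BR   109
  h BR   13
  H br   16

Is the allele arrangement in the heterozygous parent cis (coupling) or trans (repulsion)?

cis

The two most frequent classes are H BR (109) and h br (87); these are the parental (non-recombinant) types.
So the F1 carried H BR on one chromosome and h br on the other — the recessive alleles are on the same chromosome (cis / coupling).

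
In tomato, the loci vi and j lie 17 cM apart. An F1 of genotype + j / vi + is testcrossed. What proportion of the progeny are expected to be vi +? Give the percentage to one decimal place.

A map distance of 17 cM corresponds to a recombination frequency of 0.170.
The F1 is + j / vi +, so vi + is a parental gamete class with expected frequency (1 − r)/2 = 0.830/2 = 0.4150.
That is 0.4150 = 41.5% of the progeny.

41.5%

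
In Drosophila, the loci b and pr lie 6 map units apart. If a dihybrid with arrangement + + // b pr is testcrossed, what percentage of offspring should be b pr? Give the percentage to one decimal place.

A map distance of 6 map units corresponds to a recombination frequency of 0.060.
The F1 is + + / b pr, so b pr is a parental gamete class with expected frequency (1 − r)/2 = 0.940/2 = 0.4700.
That is 0.4700 = 47.0% of the progeny.

47.0%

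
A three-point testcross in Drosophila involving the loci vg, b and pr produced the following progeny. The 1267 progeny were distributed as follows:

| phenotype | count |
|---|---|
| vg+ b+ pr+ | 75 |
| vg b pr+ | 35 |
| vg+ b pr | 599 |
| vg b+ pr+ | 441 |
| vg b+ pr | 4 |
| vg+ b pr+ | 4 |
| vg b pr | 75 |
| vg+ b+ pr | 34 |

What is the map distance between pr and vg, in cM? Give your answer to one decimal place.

12.5 cM

The two most frequent reciprocal classes, vg b+ pr+ and vg+ b pr, are the parental types, so the F1 was vg b+ pr+ / vg+ b pr.
The two rarest classes, vg b+ pr and vg+ b pr+, are the double crossovers. Comparing them with the parentals, only the pr allele has switched, so pr is the middle locus and the order is vg – pr – b.
Crossovers in the vg–pr interval produce the single-crossover classes vg+ b+ pr+ and vg b pr (75 + 75 = 150) plus the double crossovers (8).
RF(vg–pr) = (150 + 8) / 1267 = 158/1267 = 0.1247 → 12.5 cM.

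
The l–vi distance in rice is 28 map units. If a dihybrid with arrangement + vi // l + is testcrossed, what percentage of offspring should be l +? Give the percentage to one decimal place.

36.0%

A map distance of 28 map units corresponds to a recombination frequency of 0.280.
The F1 is + vi / l +, so l + is a parental gamete class with expected frequency (1 − r)/2 = 0.720/2 = 0.3600.
That is 0.3600 = 36.0% of the progeny.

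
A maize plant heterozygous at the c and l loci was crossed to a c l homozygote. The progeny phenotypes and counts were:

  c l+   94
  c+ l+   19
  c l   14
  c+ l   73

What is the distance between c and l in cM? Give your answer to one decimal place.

The two most frequent classes, c+ l (73) and c l+ (94), are the parental types, so the F1 was c+ l / c l+.
The recombinant classes are c+ l+ and c l: 19 + 14 = 33.
Recombination frequency = 33/200 = 0.1650 ≈ 16.5%, i.e. 16.5 cM.

16.5 cM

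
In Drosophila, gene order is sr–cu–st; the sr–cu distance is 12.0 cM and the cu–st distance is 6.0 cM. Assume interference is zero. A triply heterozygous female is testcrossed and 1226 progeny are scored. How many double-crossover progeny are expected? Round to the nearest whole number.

Map distances give recombination frequencies of 0.120 and 0.060 for the two intervals.
With no interference, expected double-crossover frequency = 0.120 × 0.060 = 0.00720.
Expected number = 0.00720 × 1226 = 8.83 ≈ 9.

9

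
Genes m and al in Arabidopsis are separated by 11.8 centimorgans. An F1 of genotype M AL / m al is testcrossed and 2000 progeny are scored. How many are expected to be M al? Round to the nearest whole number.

118

A map distance of 11.8 centimorgans corresponds to a recombination frequency of 0.118.
The F1 is M AL / m al, so M al is a recombinant gamete class with expected frequency r/2 = 0.118/2 = 0.0590.
Expected number = 0.0590 × 2000 = 118.00 ≈ 118.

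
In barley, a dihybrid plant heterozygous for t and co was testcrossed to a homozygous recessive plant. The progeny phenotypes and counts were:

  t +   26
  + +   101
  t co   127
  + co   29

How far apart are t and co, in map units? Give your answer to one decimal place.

19.4 map units

The two most frequent classes, + + (101) and t co (127), are the parental types, so the F1 was + + / t co.
The recombinant classes are + co and t +: 29 + 26 = 55.
Recombination frequency = 55/283 = 0.1943 ≈ 19.4%, i.e. 19.4 map units.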